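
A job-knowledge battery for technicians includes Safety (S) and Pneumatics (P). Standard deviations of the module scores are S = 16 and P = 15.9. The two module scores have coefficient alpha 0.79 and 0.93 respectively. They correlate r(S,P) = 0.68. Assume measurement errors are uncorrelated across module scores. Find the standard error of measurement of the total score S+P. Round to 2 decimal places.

8.45

Var(total) = 508.81 + 345.984 = 854.794.
True-score variance = 437.353 + 345.984 = 783.337, so reliability = 0.9164.
Error variance = 854.794 − 783.337 = 71.4567; SEM = √71.4567 = 8.45.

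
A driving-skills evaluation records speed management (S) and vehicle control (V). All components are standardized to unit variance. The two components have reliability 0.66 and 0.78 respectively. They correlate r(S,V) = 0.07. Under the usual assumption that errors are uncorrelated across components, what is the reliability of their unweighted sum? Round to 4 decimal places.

Var(S+V) = 2 + 2·[0.07] = 2 + 0.14 = 2.14.
Because errors are independent across components, Cov(Tᵢ,Tⱼ) = Cov(Xᵢ,Xⱼ); the off-diagonal part of the true-score variance is the same as above.
True-score variance = [0.66 + 0.78] + 0.14 = 1.44 + 0.14 = 1.58.
Reliability = 1.58 / 2.14 = 0.7383.

0.7383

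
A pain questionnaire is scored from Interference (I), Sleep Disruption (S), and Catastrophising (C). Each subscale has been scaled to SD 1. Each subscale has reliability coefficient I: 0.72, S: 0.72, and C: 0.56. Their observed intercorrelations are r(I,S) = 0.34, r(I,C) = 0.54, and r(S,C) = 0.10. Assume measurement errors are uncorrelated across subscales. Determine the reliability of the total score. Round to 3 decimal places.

Var(I+S+C) = 3 + 2·[0.34 + 0.54 + 0.10] = 3 + 1.96 = 4.96.
Under uncorrelated errors the observed covariances equal the true-score covariances, so only the own-variance terms attenuate.
True-score variance = [0.72 + 0.72 + 0.56] + 1.96 = 2 + 1.96 = 3.96.
Reliability = 3.96 / 4.96 = 0.798.

0.798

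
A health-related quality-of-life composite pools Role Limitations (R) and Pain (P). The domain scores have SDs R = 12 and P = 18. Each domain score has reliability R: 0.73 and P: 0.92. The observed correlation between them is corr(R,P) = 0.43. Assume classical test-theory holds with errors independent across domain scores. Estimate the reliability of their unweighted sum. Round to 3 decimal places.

Var(R+P) = 12² + 18² + 2·[12·18·0.43] = 468 + 185.76 = 653.76.
With uncorrelated errors the cross-covariances are all true-score covariance, so they carry over unchanged; only the diagonal terms shrink to ρᵢσᵢ².
True-score variance = [12²·0.73 + 18²·0.92] + 185.76 = 403.2 + 185.76 = 588.96.
Reliability = 588.96 / 653.76 = 0.901.

0.901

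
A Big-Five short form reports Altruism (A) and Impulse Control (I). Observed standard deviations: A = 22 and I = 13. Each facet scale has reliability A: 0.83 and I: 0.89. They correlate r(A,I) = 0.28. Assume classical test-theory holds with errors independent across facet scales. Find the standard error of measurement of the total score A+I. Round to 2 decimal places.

10.04

Var(total) = 653 + 160.16 = 813.16.
True-score variance = 552.13 + 160.16 = 712.29, so reliability = 0.8760.
Error variance = 813.16 − 712.29 = 100.87; SEM = √100.87 = 10.04.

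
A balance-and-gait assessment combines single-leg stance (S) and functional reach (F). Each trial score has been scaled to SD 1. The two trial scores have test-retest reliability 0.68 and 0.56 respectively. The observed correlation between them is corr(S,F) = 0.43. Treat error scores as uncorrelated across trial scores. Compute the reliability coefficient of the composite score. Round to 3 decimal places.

Var(S+F) = 2 + 2·[0.43] = 2 + 0.86 = 2.86.
With uncorrelated errors the cross-covariances are all true-score covariance, so they carry over unchanged; only the diagonal terms shrink to ρᵢσᵢ².
True-score variance = [0.68 + 0.56] + 0.86 = 1.24 + 0.86 = 2.1.
Reliability = 2.1 / 2.86 = 0.734.

0.734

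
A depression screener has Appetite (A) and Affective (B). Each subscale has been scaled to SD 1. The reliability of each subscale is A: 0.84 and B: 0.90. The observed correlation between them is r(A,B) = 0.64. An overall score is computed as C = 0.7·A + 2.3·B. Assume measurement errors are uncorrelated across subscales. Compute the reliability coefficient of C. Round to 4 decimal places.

0.9225

Var(C) = 0.7² + 2.3² + 2·[1.61·0.64] = 5.78 + 2.0608 = 7.8408.
With uncorrelated errors the cross-covariances are all true-score covariance, so they carry over unchanged; only the diagonal terms shrink to ρᵢσᵢ².
True-score variance = [0.7²·0.84 + 2.3²·0.90] + 2.0608 = 5.1726 + 2.0608 = 7.2334.
Reliability = 7.2334 / 7.8408 = 0.9225.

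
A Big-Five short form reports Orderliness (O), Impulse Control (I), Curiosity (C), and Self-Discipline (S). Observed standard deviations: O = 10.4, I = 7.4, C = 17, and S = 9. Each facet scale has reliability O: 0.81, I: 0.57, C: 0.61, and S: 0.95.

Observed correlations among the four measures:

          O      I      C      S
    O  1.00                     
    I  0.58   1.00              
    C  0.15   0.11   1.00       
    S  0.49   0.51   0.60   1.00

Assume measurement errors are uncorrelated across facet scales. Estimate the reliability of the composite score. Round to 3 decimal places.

Var(O+I+C+S) = 10.4² + 7.4² + 17² + 9² + 2·[10.4·7.4·0.58 + 10.4·17·0.15 + 10.4·9·0.49 + 7.4·17·0.11 + 7.4·9·0.51 + 17·9·0.60] = 532.92 + 513.25 = 1046.17.
Because errors are independent across components, Cov(Tᵢ,Tⱼ) = Cov(Xᵢ,Xⱼ); the off-diagonal part of the true-score variance is the same as above.
True-score variance = [10.4²·0.81 + 7.4²·0.57 + 17²·0.61 + 9²·0.95] + 513.25 = 372.063 + 513.25 = 885.312.
Reliability = 885.312 / 1046.17 = 0.846.

0.846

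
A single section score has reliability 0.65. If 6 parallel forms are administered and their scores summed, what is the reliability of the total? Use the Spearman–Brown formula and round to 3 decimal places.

ρ_k = kρ / (1 + (k−1)ρ) = 6·0.65 / (1 + 5·0.65) = 3.900 / 4.250 = 0.918.

0.918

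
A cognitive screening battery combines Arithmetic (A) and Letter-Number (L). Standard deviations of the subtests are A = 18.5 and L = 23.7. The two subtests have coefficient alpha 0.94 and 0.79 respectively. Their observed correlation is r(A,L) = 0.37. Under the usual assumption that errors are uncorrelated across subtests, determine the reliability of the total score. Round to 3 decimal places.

Var(A+L) = 18.5² + 23.7² + 2·[18.5·23.7·0.37] = 903.94 + 324.453 = 1228.39.
Under uncorrelated errors the observed covariances equal the true-score covariances, so only the own-variance terms attenuate.
True-score variance = [18.5²·0.94 + 23.7²·0.79] + 324.453 = 765.45 + 324.453 = 1089.9.
Reliability = 1089.9 / 1228.39 = 0.887.

0.887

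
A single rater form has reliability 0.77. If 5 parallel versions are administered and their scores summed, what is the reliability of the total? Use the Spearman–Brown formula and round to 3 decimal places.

0.944

ρ_k = kρ / (1 + (k−1)ρ) = 5·0.77 / (1 + 4·0.77) = 3.850 / 4.080 = 0.944.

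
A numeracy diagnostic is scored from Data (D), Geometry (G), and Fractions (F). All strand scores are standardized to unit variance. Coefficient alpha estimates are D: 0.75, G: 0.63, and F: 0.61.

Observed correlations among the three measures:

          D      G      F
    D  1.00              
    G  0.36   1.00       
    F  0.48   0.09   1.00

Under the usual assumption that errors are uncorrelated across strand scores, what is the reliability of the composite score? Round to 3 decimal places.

0.792

Var(D+G+F) = 3 + 2·[0.36 + 0.48 + 0.09] = 3 + 1.86 = 4.86.
Under uncorrelated errors the observed covariances equal the true-score covariances, so only the own-variance terms attenuate.
True-score variance = [0.75 + 0.63 + 0.61] + 1.86 = 1.99 + 1.86 = 3.85.
Reliability = 3.85 / 4.86 = 0.792.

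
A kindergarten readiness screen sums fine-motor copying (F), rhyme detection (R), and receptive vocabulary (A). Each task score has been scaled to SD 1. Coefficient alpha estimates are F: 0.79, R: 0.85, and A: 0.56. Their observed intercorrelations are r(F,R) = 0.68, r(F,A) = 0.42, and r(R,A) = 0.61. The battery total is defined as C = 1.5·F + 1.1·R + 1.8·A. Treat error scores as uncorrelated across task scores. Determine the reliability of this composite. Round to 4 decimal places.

Var(C) = 1.5² + 1.1² + 1.8² + 2·[1.65·0.68 + 2.7·0.42 + 1.98·0.61] = 6.7 + 6.9276 = 13.6276.
Because errors are independent across components, Cov(Tᵢ,Tⱼ) = Cov(Xᵢ,Xⱼ); the off-diagonal part of the true-score variance is the same as above.
True-score variance = [1.5²·0.79 + 1.1²·0.85 + 1.8²·0.56] + 6.9276 = 4.6204 + 6.9276 = 11.548.
Reliability = 11.548 / 13.6276 = 0.8474.

0.8474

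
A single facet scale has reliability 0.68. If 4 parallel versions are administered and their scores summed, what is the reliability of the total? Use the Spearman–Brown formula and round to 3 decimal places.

0.895

ρ_k = kρ / (1 + (k−1)ρ) = 4·0.68 / (1 + 3·0.68) = 2.720 / 3.040 = 0.895.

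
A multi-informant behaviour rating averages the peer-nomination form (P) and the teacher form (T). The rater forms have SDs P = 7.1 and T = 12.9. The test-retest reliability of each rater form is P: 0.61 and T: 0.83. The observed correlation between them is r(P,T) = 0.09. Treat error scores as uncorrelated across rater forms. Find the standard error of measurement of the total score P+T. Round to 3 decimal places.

Var(total) = 216.82 + 16.4862 = 233.306.
True-score variance = 168.87 + 16.4862 = 185.357, so reliability = 0.7945.
Error variance = 233.306 − 185.357 = 47.9496; SEM = √47.9496 = 6.925.

6.925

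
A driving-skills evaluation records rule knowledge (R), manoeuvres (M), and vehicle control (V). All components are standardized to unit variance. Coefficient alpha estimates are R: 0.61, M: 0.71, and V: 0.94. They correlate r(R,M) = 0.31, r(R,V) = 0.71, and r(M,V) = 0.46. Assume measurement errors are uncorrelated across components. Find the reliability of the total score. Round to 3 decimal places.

Var(R+M+V) = 3 + 2·[0.31 + 0.71 + 0.46] = 3 + 2.96 = 5.96.
Under uncorrelated errors the observed covariances equal the true-score covariances, so only the own-variance terms attenuate.
True-score variance = [0.61 + 0.71 + 0.94] + 2.96 = 2.26 + 2.96 = 5.22.
Reliability = 5.22 / 5.96 = 0.876.

0.876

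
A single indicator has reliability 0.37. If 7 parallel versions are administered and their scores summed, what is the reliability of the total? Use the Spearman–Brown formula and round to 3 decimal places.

ρ_k = kρ / (1 + (k−1)ρ) = 7·0.37 / (1 + 6·0.37) = 2.590 / 3.220 = 0.804.

0.804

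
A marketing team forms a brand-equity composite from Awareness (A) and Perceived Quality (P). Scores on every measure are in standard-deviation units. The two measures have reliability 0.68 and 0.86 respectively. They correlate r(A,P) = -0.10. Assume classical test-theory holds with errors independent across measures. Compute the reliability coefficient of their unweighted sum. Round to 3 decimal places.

0.744

Var(A+P) = 2 + 2·[(-0.10)] = 2 − 0.2 = 1.8.
Because errors are independent across components, Cov(Tᵢ,Tⱼ) = Cov(Xᵢ,Xⱼ); the off-diagonal part of the true-score variance is the same as above.
True-score variance = [0.68 + 0.86] − 0.2 = 1.54 − 0.2 = 1.34.
Reliability = 1.34 / 1.8 = 0.744.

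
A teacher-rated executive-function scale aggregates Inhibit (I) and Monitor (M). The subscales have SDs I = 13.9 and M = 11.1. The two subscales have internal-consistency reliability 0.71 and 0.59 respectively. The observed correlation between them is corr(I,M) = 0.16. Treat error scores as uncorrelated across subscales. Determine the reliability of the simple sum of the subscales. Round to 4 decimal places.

Var(I+M) = 13.9² + 11.1² + 2·[13.9·11.1·0.16] = 316.42 + 49.3728 = 365.793.
Because errors are independent across components, Cov(Tᵢ,Tⱼ) = Cov(Xᵢ,Xⱼ); the off-diagonal part of the true-score variance is the same as above.
True-score variance = [13.9²·0.71 + 11.1²·0.59] + 49.3728 = 209.873 + 49.3728 = 259.246.
Reliability = 259.246 / 365.793 = 0.7087.

0.7087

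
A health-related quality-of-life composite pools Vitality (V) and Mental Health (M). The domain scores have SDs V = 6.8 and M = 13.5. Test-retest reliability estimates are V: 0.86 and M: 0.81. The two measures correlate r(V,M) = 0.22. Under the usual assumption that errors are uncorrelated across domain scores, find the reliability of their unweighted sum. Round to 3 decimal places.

Var(V+M) = 6.8² + 13.5² + 2·[6.8·13.5·0.22] = 228.49 + 40.392 = 268.882.
Because errors are independent across components, Cov(Tᵢ,Tⱼ) = Cov(Xᵢ,Xⱼ); the off-diagonal part of the true-score variance is the same as above.
True-score variance = [6.8²·0.86 + 13.5²·0.81] + 40.392 = 187.389 + 40.392 = 227.781.
Reliability = 227.781 / 268.882 = 0.847.

0.847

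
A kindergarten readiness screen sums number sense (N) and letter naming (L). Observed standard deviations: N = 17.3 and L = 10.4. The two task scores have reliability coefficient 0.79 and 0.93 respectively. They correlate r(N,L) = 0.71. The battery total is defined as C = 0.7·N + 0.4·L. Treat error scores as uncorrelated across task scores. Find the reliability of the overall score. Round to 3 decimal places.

Var(C) = 0.7²·17.3² + 0.4²·10.4² + 2·[0.28·17.3·10.4·0.71] = 163.958 + 71.5362 = 235.494.
Because errors are independent across components, Cov(Tᵢ,Tⱼ) = Cov(Xᵢ,Xⱼ); the off-diagonal part of the true-score variance is the same as above.
True-score variance = [0.7²·17.3²·0.79 + 0.4²·10.4²·0.93] + 71.5362 = 131.949 + 71.5362 = 203.486.
Reliability = 203.486 / 235.494 = 0.864.

0.864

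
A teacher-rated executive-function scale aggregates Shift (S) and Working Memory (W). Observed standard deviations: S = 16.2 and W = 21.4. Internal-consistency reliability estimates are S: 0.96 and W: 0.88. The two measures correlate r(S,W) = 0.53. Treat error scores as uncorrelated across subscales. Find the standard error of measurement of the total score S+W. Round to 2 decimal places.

8.09

Var(total) = 720.4 + 367.481 = 1087.88.
True-score variance = 654.947 + 367.481 = 1022.43, so reliability = 0.9398.
Error variance = 1087.88 − 1022.43 = 65.4528; SEM = √65.4528 = 8.09.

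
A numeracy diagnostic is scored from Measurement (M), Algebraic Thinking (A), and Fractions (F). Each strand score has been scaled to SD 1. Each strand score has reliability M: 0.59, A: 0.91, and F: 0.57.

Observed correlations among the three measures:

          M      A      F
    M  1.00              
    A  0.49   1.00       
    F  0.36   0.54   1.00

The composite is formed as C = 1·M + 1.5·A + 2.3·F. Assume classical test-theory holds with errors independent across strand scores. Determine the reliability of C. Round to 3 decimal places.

0.812

Var(C) = 1 + 1.5² + 2.3² + 2·[1.5·0.49 + 2.3·0.36 + 3.45·0.54] = 8.54 + 6.852 = 15.392.
Under uncorrelated errors the observed covariances equal the true-score covariances, so only the own-variance terms attenuate.
True-score variance = [0.59 + 1.5²·0.91 + 2.3²·0.57] + 6.852 = 5.6528 + 6.852 = 12.5048.
Reliability = 12.5048 / 15.392 = 0.812.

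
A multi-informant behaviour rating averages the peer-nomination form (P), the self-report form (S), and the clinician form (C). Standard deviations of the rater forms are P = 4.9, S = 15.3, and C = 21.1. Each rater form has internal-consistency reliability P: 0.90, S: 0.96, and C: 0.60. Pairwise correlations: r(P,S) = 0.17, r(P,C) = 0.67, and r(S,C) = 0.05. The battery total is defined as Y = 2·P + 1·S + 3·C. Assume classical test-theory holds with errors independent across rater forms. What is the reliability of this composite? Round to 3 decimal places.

Var(Y) = 2²·4.9² + 15.3² + 3²·21.1² + 2·[2·4.9·15.3·0.17 + 6·4.9·21.1·0.67 + 3·15.3·21.1·0.05] = 4337.02 + 979.084 = 5316.1.
Under uncorrelated errors the observed covariances equal the true-score covariances, so only the own-variance terms attenuate.
True-score variance = [2²·4.9²·0.90 + 15.3²·0.96 + 3²·21.1²·0.60] + 979.084 = 2715.3 + 979.084 = 3694.38.
Reliability = 3694.38 / 5316.1 = 0.695.

0.695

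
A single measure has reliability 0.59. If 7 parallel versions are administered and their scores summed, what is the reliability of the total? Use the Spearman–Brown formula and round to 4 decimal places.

ρ_k = kρ / (1 + (k−1)ρ) = 7·0.59 / (1 + 6·0.59) = 4.130 / 4.540 = 0.9097.

0.9097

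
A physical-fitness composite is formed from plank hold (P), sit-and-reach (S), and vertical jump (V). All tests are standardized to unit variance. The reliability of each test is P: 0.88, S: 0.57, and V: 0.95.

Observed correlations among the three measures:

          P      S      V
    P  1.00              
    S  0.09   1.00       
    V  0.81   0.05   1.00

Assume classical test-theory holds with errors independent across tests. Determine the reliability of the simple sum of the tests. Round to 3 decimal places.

Var(P+S+V) = 3 + 2·[0.09 + 0.81 + 0.05] = 3 + 1.9 = 4.9.
With uncorrelated errors the cross-covariances are all true-score covariance, so they carry over unchanged; only the diagonal terms shrink to ρᵢσᵢ².
True-score variance = [0.88 + 0.57 + 0.95] + 1.9 = 2.4 + 1.9 = 4.3.
Reliability = 4.3 / 4.9 = 0.878.

0.878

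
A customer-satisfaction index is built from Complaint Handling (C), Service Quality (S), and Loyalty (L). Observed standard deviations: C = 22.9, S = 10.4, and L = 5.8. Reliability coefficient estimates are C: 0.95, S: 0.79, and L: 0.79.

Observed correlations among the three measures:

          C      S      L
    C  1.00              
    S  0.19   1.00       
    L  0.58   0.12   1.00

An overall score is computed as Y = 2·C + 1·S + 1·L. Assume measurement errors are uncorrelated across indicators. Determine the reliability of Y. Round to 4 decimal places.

0.9509

Var(Y) = 2²·22.9² + 10.4² + 5.8² + 2·[2·22.9·10.4·0.19 + 2·22.9·5.8·0.58 + 10.4·5.8·0.12] = 2239.44 + 503.621 = 2743.06.
Under uncorrelated errors the observed covariances equal the true-score covariances, so only the own-variance terms attenuate.
True-score variance = [2²·22.9²·0.95 + 10.4²·0.79 + 5.8²·0.79] + 503.621 = 2104.78 + 503.621 = 2608.4.
Reliability = 2608.4 / 2743.06 = 0.9509.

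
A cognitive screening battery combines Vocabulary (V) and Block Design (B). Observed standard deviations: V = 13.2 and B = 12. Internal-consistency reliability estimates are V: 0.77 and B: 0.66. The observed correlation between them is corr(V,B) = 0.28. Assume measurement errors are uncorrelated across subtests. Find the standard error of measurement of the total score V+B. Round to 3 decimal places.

Var(total) = 318.24 + 88.704 = 406.944.
True-score variance = 229.205 + 88.704 = 317.909, so reliability = 0.7812.
Error variance = 406.944 − 317.909 = 89.0352; SEM = √89.0352 = 9.436.

9.436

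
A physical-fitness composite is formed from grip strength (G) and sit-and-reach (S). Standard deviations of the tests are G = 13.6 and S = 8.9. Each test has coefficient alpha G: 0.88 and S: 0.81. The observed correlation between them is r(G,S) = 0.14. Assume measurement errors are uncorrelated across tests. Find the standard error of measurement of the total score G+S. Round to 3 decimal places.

6.103

Var(total) = 264.17 + 33.8912 = 298.061.
True-score variance = 226.925 + 33.8912 = 260.816, so reliability = 0.8750.
Error variance = 298.061 − 260.816 = 37.2451; SEM = √37.2451 = 6.103.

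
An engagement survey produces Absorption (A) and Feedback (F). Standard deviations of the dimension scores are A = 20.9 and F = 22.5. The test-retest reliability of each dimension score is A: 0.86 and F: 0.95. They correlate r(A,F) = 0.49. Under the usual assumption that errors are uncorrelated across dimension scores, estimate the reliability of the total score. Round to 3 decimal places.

Var(A+F) = 20.9² + 22.5² + 2·[20.9·22.5·0.49] = 943.06 + 460.845 = 1403.9.
With uncorrelated errors the cross-covariances are all true-score covariance, so they carry over unchanged; only the diagonal terms shrink to ρᵢσᵢ².
True-score variance = [20.9²·0.86 + 22.5²·0.95] + 460.845 = 856.594 + 460.845 = 1317.44.
Reliability = 1317.44 / 1403.9 = 0.938.

0.938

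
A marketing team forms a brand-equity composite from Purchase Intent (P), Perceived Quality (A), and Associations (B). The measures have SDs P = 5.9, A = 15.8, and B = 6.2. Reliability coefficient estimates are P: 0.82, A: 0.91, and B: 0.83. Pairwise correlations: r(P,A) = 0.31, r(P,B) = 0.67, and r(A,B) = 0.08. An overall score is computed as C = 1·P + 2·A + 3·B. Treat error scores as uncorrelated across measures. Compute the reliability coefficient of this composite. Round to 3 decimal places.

0.911

Var(C) = 5.9² + 2²·15.8² + 3²·6.2² + 2·[2·5.9·15.8·0.31 + 3·5.9·6.2·0.67 + 6·15.8·6.2·0.08] = 1379.33 + 356.686 = 1736.02.
Because errors are independent across components, Cov(Tᵢ,Tⱼ) = Cov(Xᵢ,Xⱼ); the off-diagonal part of the true-score variance is the same as above.
True-score variance = [5.9²·0.82 + 2²·15.8²·0.91 + 3²·6.2²·0.83] + 356.686 = 1224.38 + 356.686 = 1581.07.
Reliability = 1581.07 / 1736.02 = 0.911.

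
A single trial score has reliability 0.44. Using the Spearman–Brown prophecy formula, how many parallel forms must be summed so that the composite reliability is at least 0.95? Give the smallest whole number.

25

k ≥ ρ*(1−ρ₁)/(ρ₁(1−ρ*)) = 0.95·0.56 / (0.44·0.05) = 24.182.
Smallest integer k = 25.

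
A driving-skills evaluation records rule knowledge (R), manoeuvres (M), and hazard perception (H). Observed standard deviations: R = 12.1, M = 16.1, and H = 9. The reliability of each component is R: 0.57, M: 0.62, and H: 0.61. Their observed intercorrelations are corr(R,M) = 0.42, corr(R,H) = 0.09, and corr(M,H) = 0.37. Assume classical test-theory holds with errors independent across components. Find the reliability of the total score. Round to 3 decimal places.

Var(R+M+H) = 12.1² + 16.1² + 9² + 2·[12.1·16.1·0.42 + 12.1·9·0.09 + 16.1·9·0.37] = 486.62 + 290.468 = 777.088.
Because errors are independent across components, Cov(Tᵢ,Tⱼ) = Cov(Xᵢ,Xⱼ); the off-diagonal part of the true-score variance is the same as above.
True-score variance = [12.1²·0.57 + 16.1²·0.62 + 9²·0.61] + 290.468 = 293.574 + 290.468 = 584.042.
Reliability = 584.042 / 777.088 = 0.752.

0.752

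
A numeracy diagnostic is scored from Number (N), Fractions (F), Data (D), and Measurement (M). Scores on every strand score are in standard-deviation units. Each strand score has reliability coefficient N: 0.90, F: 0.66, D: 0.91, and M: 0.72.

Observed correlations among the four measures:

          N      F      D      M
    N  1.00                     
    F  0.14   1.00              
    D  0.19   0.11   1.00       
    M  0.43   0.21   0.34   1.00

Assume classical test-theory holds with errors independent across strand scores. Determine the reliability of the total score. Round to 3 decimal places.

0.882

Var(N+F+D+M) = 4 + 2·[0.14 + 0.19 + 0.43 + 0.11 + 0.21 + 0.34] = 4 + 2.84 = 6.84.
With uncorrelated errors the cross-covariances are all true-score covariance, so they carry over unchanged; only the diagonal terms shrink to ρᵢσᵢ².
True-score variance = [0.90 + 0.66 + 0.91 + 0.72] + 2.84 = 3.19 + 2.84 = 6.03.
Reliability = 6.03 / 6.84 = 0.882.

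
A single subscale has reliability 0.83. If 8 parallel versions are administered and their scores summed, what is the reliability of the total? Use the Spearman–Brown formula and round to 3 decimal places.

ρ_k = kρ / (1 + (k−1)ρ) = 8·0.83 / (1 + 7·0.83) = 6.640 / 6.810 = 0.975.

0.975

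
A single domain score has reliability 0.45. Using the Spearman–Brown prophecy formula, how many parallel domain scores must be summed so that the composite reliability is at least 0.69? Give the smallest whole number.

3

k ≥ ρ*(1−ρ₁)/(ρ₁(1−ρ*)) = 0.69·0.55 / (0.45·0.31) = 2.720.
Smallest integer k = 3.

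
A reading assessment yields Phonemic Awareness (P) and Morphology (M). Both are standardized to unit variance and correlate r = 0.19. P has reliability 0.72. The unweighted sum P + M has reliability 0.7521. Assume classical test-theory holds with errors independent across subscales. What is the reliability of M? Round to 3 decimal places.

Var(P+M) = 2 + 2·0.19 = 2.380.
True-score variance = ρ_P + ρ_M + 2·0.19, so 0.7521 = (0.72 + ρ_M + 0.38) / 2.380.
ρ_M = 0.7521·2.380 − 0.72 − 0.38 = 0.690.

0.690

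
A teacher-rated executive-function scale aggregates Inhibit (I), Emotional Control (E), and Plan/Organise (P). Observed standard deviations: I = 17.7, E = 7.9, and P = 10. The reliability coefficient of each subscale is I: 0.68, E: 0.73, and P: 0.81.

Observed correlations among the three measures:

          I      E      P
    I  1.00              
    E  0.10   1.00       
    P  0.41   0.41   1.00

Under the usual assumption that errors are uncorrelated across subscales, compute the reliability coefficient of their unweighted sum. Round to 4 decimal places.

0.8093

Var(I+E+P) = 17.7² + 7.9² + 10² + 2·[17.7·7.9·0.10 + 17.7·10·0.41 + 7.9·10·0.41] = 475.7 + 237.886 = 713.586.
With uncorrelated errors the cross-covariances are all true-score covariance, so they carry over unchanged; only the diagonal terms shrink to ρᵢσᵢ².
True-score variance = [17.7²·0.68 + 7.9²·0.73 + 10²·0.81] + 237.886 = 339.596 + 237.886 = 577.482.
Reliability = 577.482 / 713.586 = 0.8093.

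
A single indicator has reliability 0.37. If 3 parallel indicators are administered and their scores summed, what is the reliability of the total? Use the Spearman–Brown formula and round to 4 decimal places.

ρ_k = kρ / (1 + (k−1)ρ) = 3·0.37 / (1 + 2·0.37) = 1.110 / 1.740 = 0.6379.

0.6379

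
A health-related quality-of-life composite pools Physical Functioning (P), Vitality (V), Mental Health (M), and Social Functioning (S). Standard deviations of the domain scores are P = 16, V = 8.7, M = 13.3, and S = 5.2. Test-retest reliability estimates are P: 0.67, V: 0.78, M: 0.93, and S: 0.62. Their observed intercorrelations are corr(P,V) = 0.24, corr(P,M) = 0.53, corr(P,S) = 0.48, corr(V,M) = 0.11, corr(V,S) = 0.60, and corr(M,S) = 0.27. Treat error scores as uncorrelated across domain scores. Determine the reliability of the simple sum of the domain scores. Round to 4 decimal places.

Var(P+V+M+S) = 16² + 8.7² + 13.3² + 5.2² + 2·[16·8.7·0.24 + 16·13.3·0.53 + 16·5.2·0.48 + 8.7·13.3·0.11 + 8.7·5.2·0.60 + 13.3·5.2·0.27] = 535.62 + 489.347 = 1024.97.
Because errors are independent across components, Cov(Tᵢ,Tⱼ) = Cov(Xᵢ,Xⱼ); the off-diagonal part of the true-score variance is the same as above.
True-score variance = [16²·0.67 + 8.7²·0.78 + 13.3²·0.93 + 5.2²·0.62] + 489.347 = 411.831 + 489.347 = 901.177.
Reliability = 901.177 / 1024.97 = 0.8792.

0.8792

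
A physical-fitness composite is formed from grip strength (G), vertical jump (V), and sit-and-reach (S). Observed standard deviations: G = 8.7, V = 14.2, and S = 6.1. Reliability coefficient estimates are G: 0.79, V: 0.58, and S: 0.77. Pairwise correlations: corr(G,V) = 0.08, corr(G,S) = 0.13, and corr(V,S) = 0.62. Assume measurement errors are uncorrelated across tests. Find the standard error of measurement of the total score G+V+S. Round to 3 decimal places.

10.447

Var(total) = 314.54 + 140.973 = 455.513.
True-score variance = 205.398 + 140.973 = 346.371, so reliability = 0.7604.
Error variance = 455.513 − 346.371 = 109.142; SEM = √109.142 = 10.447.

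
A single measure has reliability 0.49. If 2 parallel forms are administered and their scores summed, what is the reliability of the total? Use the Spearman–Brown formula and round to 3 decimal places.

0.658

ρ_k = kρ / (1 + (k−1)ρ) = 2·0.49 / (1 + 1·0.49) = 0.980 / 1.490 = 0.658.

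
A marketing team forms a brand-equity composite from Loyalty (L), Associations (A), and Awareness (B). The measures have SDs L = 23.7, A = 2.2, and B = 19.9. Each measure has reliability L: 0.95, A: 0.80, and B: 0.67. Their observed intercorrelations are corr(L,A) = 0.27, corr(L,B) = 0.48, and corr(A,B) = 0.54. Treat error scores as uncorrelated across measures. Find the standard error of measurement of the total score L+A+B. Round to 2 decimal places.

12.64

Var(total) = 962.54 + 528.203 = 1490.74.
True-score variance = 802.804 + 528.203 = 1331.01, so reliability = 0.8928.
Error variance = 1490.74 − 1331.01 = 159.736; SEM = √159.736 = 12.64.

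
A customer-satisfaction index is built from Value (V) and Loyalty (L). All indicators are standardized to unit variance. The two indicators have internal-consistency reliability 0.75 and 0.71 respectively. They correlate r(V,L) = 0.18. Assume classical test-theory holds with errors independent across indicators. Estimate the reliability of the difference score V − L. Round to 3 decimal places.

Var(V−L) = 1 + 1 − 2·0.18 = 2 − 0.36 = 1.64.
Under uncorrelated errors the observed covariances equal the true-score covariances, so only the own-variance terms attenuate.
True-score variance = [0.75 + 0.71] − 0.36 = 1.46 − 0.36 = 1.1.
Reliability = 1.1 / 1.64 = 0.671.

0.671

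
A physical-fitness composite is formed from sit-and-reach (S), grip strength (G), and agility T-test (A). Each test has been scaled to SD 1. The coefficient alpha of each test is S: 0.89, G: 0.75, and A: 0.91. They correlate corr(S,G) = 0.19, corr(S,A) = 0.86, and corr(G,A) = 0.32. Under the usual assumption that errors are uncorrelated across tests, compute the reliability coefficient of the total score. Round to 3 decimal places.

0.922

Var(S+G+A) = 3 + 2·[0.19 + 0.86 + 0.32] = 3 + 2.74 = 5.74.
Under uncorrelated errors the observed covariances equal the true-score covariances, so only the own-variance terms attenuate.
True-score variance = [0.89 + 0.75 + 0.91] + 2.74 = 2.55 + 2.74 = 5.29.
Reliability = 5.29 / 5.74 = 0.922.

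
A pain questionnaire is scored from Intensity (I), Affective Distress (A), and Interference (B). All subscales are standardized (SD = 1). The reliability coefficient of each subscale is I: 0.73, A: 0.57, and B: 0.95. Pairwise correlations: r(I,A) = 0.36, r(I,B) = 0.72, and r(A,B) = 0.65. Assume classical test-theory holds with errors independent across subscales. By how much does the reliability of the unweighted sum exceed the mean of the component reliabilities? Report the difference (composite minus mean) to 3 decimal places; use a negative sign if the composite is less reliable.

Var(sum) = 3 + 3.46 = 6.46; true-score variance = 2.25 + 3.46 = 5.71; composite reliability = 0.8839.
Mean component reliability = 0.7500.
Difference = 0.8839 − 0.7500 = 0.134.

0.134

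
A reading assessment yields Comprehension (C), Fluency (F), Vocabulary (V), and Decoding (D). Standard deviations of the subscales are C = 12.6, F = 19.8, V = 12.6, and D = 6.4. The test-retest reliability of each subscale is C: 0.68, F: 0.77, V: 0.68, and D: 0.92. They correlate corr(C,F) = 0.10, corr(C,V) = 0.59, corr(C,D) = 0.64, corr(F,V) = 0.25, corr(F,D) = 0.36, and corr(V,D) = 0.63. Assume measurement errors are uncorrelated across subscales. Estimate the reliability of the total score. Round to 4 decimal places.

0.8615

Var(C+F+V+D) = 12.6² + 19.8² + 12.6² + 6.4² + 2·[12.6·19.8·0.10 + 12.6·12.6·0.59 + 12.6·6.4·0.64 + 19.8·12.6·0.25 + 19.8·6.4·0.36 + 12.6·6.4·0.63] = 750.52 + 658.037 = 1408.56.
With uncorrelated errors the cross-covariances are all true-score covariance, so they carry over unchanged; only the diagonal terms shrink to ρᵢσᵢ².
True-score variance = [12.6²·0.68 + 19.8²·0.77 + 12.6²·0.68 + 6.4²·0.92] + 658.037 = 555.468 + 658.037 = 1213.5.
Reliability = 1213.5 / 1408.56 = 0.8615.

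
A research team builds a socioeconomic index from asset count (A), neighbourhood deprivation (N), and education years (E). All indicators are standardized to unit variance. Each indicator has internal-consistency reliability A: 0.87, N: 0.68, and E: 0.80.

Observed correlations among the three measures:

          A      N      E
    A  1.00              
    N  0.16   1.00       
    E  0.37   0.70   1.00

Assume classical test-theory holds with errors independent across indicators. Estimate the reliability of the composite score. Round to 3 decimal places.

Var(A+N+E) = 3 + 2·[0.16 + 0.37 + 0.70] = 3 + 2.46 = 5.46.
With uncorrelated errors the cross-covariances are all true-score covariance, so they carry over unchanged; only the diagonal terms shrink to ρᵢσᵢ².
True-score variance = [0.87 + 0.68 + 0.80] + 2.46 = 2.35 + 2.46 = 4.81.
Reliability = 4.81 / 5.46 = 0.881.

0.881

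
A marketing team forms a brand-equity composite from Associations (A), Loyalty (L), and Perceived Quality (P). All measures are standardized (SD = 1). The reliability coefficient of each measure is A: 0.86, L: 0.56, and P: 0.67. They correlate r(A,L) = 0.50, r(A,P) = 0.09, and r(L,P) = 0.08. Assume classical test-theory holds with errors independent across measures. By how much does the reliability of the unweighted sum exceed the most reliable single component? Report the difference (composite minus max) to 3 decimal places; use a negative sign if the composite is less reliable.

Var(sum) = 3 + 1.34 = 4.34; true-score variance = 2.09 + 1.34 = 3.43; composite reliability = 0.7903.
Max component reliability = 0.8600.
Difference = 0.7903 − 0.8600 = -0.070.

-0.070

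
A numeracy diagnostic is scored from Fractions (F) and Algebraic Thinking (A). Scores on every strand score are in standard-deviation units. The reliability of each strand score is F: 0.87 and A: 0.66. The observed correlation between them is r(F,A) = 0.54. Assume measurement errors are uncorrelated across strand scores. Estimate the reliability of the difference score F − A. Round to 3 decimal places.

Var(F−A) = 1 + 1 − 2·0.54 = 2 − 1.08 = 0.92.
Because errors are independent across components, Cov(Tᵢ,Tⱼ) = Cov(Xᵢ,Xⱼ); the off-diagonal part of the true-score variance is the same as above.
True-score variance = [0.87 + 0.66] − 1.08 = 1.53 − 1.08 = 0.45.
Reliability = 0.45 / 0.92 = 0.489.

0.489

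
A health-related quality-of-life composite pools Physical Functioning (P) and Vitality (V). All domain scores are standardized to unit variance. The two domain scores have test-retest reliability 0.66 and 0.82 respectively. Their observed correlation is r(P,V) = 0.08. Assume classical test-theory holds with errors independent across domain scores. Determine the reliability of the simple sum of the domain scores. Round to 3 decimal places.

0.759

Var(P+V) = 2 + 2·[0.08] = 2 + 0.16 = 2.16.
Because errors are independent across components, Cov(Tᵢ,Tⱼ) = Cov(Xᵢ,Xⱼ); the off-diagonal part of the true-score variance is the same as above.
True-score variance = [0.66 + 0.82] + 0.16 = 1.48 + 0.16 = 1.64.
Reliability = 1.64 / 2.16 = 0.759.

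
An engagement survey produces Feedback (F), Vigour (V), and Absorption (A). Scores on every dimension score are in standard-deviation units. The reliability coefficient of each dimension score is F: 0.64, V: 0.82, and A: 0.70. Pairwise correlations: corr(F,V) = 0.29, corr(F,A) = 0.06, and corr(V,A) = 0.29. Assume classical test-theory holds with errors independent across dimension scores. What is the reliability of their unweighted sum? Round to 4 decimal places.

Var(F+V+A) = 3 + 2·[0.29 + 0.06 + 0.29] = 3 + 1.28 = 4.28.
Under uncorrelated errors the observed covariances equal the true-score covariances, so only the own-variance terms attenuate.
True-score variance = [0.64 + 0.82 + 0.70] + 1.28 = 2.16 + 1.28 = 3.44.
Reliability = 3.44 / 4.28 = 0.8037.

0.8037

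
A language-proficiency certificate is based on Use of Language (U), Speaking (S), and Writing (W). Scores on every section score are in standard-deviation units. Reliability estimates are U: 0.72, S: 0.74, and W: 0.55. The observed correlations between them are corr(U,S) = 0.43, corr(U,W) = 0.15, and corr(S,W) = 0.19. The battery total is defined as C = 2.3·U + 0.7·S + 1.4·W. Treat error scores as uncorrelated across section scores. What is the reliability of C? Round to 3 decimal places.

Var(C) = 2.3² + 0.7² + 1.4² + 2·[1.61·0.43 + 3.22·0.15 + 0.98·0.19] = 7.74 + 2.723 = 10.463.
With uncorrelated errors the cross-covariances are all true-score covariance, so they carry over unchanged; only the diagonal terms shrink to ρᵢσᵢ².
True-score variance = [2.3²·0.72 + 0.7²·0.74 + 1.4²·0.55] + 2.723 = 5.2494 + 2.723 = 7.9724.
Reliability = 7.9724 / 10.463 = 0.762.

0.762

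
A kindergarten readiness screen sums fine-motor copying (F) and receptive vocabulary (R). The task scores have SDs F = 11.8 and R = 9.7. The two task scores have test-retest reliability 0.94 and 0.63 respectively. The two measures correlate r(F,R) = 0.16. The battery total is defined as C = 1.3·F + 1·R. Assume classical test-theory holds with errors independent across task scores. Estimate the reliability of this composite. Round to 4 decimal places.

0.8702

Var(C) = 1.3²·11.8² + 9.7² + 2·[1.3·11.8·9.7·0.16] = 329.406 + 47.6154 = 377.021.
Under uncorrelated errors the observed covariances equal the true-score covariances, so only the own-variance terms attenuate.
True-score variance = [1.3²·11.8²·0.94 + 9.7²·0.63] + 47.6154 = 280.473 + 47.6154 = 328.089.
Reliability = 328.089 / 377.021 = 0.8702.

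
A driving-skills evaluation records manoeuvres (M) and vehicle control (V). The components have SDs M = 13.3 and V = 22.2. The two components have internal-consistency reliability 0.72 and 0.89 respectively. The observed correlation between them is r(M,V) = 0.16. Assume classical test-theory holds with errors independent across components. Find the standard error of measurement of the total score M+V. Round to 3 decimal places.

10.185

Var(total) = 669.73 + 94.4832 = 764.213.
True-score variance = 565.988 + 94.4832 = 660.472, so reliability = 0.8643.
Error variance = 764.213 − 660.472 = 103.742; SEM = √103.742 = 10.185.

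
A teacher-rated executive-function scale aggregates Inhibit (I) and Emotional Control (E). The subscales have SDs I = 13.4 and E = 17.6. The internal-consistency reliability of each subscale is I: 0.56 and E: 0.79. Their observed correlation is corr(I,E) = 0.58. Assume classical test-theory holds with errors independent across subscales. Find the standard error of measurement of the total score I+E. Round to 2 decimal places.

12.00

Var(total) = 489.32 + 273.574 = 762.894.
True-score variance = 345.264 + 273.574 = 618.838, so reliability = 0.8112.
Error variance = 762.894 − 618.838 = 144.056; SEM = √144.056 = 12.00.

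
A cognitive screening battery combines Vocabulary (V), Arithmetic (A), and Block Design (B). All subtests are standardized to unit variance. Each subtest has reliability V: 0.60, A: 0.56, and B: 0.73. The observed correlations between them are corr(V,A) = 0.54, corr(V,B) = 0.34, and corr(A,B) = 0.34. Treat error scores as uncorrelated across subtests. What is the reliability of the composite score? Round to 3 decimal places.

0.796

Var(V+A+B) = 3 + 2·[0.54 + 0.34 + 0.34] = 3 + 2.44 = 5.44.
With uncorrelated errors the cross-covariances are all true-score covariance, so they carry over unchanged; only the diagonal terms shrink to ρᵢσᵢ².
True-score variance = [0.60 + 0.56 + 0.73] + 2.44 = 1.89 + 2.44 = 4.33.
Reliability = 4.33 / 5.44 = 0.796.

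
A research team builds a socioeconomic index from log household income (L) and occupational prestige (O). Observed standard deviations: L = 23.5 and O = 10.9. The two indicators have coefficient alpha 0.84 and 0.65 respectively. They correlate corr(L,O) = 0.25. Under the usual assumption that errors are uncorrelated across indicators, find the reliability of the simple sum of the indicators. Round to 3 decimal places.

0.837

Var(L+O) = 23.5² + 10.9² + 2·[23.5·10.9·0.25] = 671.06 + 128.075 = 799.135.
With uncorrelated errors the cross-covariances are all true-score covariance, so they carry over unchanged; only the diagonal terms shrink to ρᵢσᵢ².
True-score variance = [23.5²·0.84 + 10.9²·0.65] + 128.075 = 541.116 + 128.075 = 669.192.
Reliability = 669.192 / 799.135 = 0.837.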